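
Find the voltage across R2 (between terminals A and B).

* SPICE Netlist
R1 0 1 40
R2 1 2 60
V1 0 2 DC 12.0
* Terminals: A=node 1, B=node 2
R1 and R2 are in series across V1 (node 0 → node 1 → node 2), and the output A–B is taken across R2, so this is a voltage divider.
Series current: I = V1/(R1 + R2) = 12/(40 + 60) = 12/100 = 0.12 A
V_R2 = I × R2 = V1 × R2/(R1 + R2) = 12 × 60/100 = 7.2 V

Final answer: 7.2 V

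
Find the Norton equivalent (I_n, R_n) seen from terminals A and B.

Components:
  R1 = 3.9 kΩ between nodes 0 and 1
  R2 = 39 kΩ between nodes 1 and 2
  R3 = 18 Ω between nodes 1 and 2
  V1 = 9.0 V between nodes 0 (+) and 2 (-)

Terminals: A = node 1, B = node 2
Find the Thévenin equivalent first; then I_n = V_th/R_th and R_n = R_th.
Step 1 — V_th is the open-circuit voltage V_A - V_B (nothing connected across the terminals).
Nodal analysis, taking node 2 as the 0 V reference.
Source V1 fixes V_0 = 9 V.
KCL at each unknown node (sum of currents leaving = 0; resistances in Ω):
  Node 1: (V_1 - 9)/3900 + (V_1 - 0)/39000 + (V_1 - 0)/18 = 0
Collecting terms: 0.05584 × V_1 = 0.002308  =>  V_1 = 0.04133 V
V_th = V_1 - V_2 = 0.04133 - 0 = 0.04133 V
Step 2 — R_th: zero the source — replace V1 by a short circuit (node 2 merges into node 0) — and find the resistance seen between A (node 1) and B (node 0).
Reduce the network between node 1 (A) and node 0 (B) by series/parallel combination:
  Rp1 = R1 ‖ R2 ‖ R3 (parallel, all between nodes 0 and 1) = 1/(1/3900 + 1/39000 + 1/18) = 17.91 Ω
R_th = 17.91 Ω
I_n = V_th/R_th = 0.04133/17.91 = 0.002308 A, and R_n = R_th = 17.91 Ω

Final answer: I_n = 0.002308 A, R_n = 17.91 Ω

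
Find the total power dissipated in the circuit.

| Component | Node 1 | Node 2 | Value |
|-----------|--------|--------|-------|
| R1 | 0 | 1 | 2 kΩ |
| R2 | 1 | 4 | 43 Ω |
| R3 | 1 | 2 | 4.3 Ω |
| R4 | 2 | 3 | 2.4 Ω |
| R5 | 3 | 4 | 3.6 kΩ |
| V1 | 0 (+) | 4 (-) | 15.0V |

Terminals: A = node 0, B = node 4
Nodal analysis, taking node 4 as the 0 V reference.
Source V1 fixes V_0 = 15 V.
KCL at each unknown node (sum of currents leaving = 0; resistances in Ω):
  Node 1: (V_1 - 15)/2000 + (V_1 - 0)/43 + (V_1 - V_2)/4.3 = 0
  Node 2: (V_2 - V_1)/4.3 + (V_2 - V_3)/2.4 = 0
  Node 3: (V_3 - V_2)/2.4 + (V_3 - 0)/3600 = 0
Collecting terms (coefficients in siemens):
  0.2563·V_1 - 0.2326·V_2 = 0.0075
  0.6492·V_2 - 0.2326·V_1 - 0.4167·V_3 = 0
  0.4169·V_3 - 0.4167·V_2 = 0
Solving these 3 simultaneous equations (Gaussian elimination) gives:
  V_1 = 0.3121 V, V_2 = 0.3117 V, V_3 = 0.3115 V
Power in each resistor, P = (ΔV)²/R:
  P_R1 = (15 - 0.3121)²/2000 = 0.1079 W
  P_R2 = (0.3121 - 0)²/43 = 0.002265 W
  P_R3 = (0.3121 - 0.3117)²/4.3 = 0.00000003219 W
  P_R4 = (0.3117 - 0.3115)²/2.4 = 0.00000001797 W
  P_R5 = (0.3115 - 0)²/3600 = 0.00002695 W
P_total = P_R1 + P_R2 + P_R3 + P_R4 + P_R5 = 0.1102 W

Final answer: 0.1102 W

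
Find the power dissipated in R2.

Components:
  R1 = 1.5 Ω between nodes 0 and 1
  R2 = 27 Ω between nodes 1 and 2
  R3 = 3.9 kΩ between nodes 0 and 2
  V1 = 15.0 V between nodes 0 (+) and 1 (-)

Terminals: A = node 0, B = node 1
Nodal analysis, taking node 1 as the 0 V reference.
Source V1 fixes V_0 = 15 V.
KCL at each unknown node (sum of currents leaving = 0; resistances in Ω):
  Node 2: (V_2 - 0)/27 + (V_2 - 15)/3900 = 0
Collecting terms: 0.03729 × V_2 = 0.003846  =>  V_2 = 0.1031 V
I_R2 = (V_1 - V_2)/R2 = (0 - 0.1031)/27 = -0.00382 A
P_R2 = I_R2² × R2 = (-0.00382)² × 27 = 0.0003939 W

Final answer: 0.0003939 W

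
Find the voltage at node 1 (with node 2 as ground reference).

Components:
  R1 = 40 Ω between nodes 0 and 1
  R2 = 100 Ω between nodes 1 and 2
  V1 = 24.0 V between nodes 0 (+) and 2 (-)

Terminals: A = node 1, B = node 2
Nodal analysis, taking node 2 as the 0 V reference.
Source V1 fixes V_0 = 24 V.
KCL at each unknown node (sum of currents leaving = 0; resistances in Ω):
  Node 1: (V_1 - 24)/40 + (V_1 - 0)/100 = 0
Collecting terms: 0.035 × V_1 = 0.6  =>  V_1 = 17.14 V
The requested potential is V_1 = 17.14 V.

Final answer: V_1 = 17.14 V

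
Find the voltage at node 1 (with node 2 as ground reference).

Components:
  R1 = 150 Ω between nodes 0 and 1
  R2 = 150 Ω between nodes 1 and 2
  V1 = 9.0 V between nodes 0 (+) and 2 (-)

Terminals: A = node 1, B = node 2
Nodal analysis, taking node 2 as the 0 V reference.
Source V1 fixes V_0 = 9 V.
KCL at each unknown node (sum of currents leaving = 0; resistances in Ω):
  Node 1: (V_1 - 9)/150 + (V_1 - 0)/150 = 0
Collecting terms: 0.01333 × V_1 = 0.06  =>  V_1 = 4.5 V
The requested potential is V_1 = 4.5 V.

Final answer: V_1 = 4.5 V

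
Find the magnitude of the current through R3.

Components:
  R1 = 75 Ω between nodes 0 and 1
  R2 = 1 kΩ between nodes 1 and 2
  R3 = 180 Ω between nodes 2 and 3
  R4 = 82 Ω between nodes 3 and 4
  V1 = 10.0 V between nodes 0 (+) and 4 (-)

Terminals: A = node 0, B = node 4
Nodal analysis, taking node 4 as the 0 V reference.
Source V1 fixes V_0 = 10 V.
KCL at each unknown node (sum of currents leaving = 0; resistances in Ω):
  Node 1: (V_1 - 10)/75 + (V_1 - V_2)/1000 = 0
  Node 2: (V_2 - V_1)/1000 + (V_2 - V_3)/180 = 0
  Node 3: (V_3 - V_2)/180 + (V_3 - 0)/82 = 0
Collecting terms (coefficients in siemens):
  0.01433·V_1 - 0.001·V_2 = 0.1333
  0.006556·V_2 - 0.001·V_1 - 0.005556·V_3 = 0
  0.01775·V_3 - 0.005556·V_2 = 0
Solving these 3 simultaneous equations (Gaussian elimination) gives:
  V_1 = 9.439 V, V_2 = 1.96 V, V_3 = 0.6133 V
I_R3 = (V_2 - V_3)/R3 = (1.96 - 0.6133)/180 = 0.007479 A
|I_R3| = 0.007479 A

Final answer: |I_R3| = 0.007479 A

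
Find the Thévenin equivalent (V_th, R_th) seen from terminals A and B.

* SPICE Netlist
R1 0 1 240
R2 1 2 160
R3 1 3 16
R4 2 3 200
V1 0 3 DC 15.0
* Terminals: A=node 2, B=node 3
Step 1 — V_th is the open-circuit voltage V_A - V_B (nothing connected across the terminals).
Nodal analysis, taking node 3 as the 0 V reference.
Source V1 fixes V_0 = 15 V.
KCL at each unknown node (sum of currents leaving = 0; resistances in Ω):
  Node 1: (V_1 - 15)/240 + (V_1 - V_2)/160 + (V_1 - 0)/16 = 0
  Node 2: (V_2 - V_1)/160 + (V_2 - 0)/200 = 0
Collecting terms (coefficients in siemens):
  0.07292·V_1 - 0.00625·V_2 = 0.0625
  0.01125·V_2 - 0.00625·V_1 = 0
Determinant D = (0.07292)(0.01125) - (-0.00625)(-0.00625) = 0.0007812
V_1 = [(0.0625)(0.01125) - (-0.00625)(0)]/D = 0.9 V
V_2 = [(0.07292)(0) - (0.0625)(-0.00625)]/D = 0.5 V
V_th = V_2 - V_3 = 0.5 - 0 = 0.5 V
Step 2 — R_th: zero the source — replace V1 by a short circuit (node 3 merges into node 0) — and find the resistance seen between A (node 2) and B (node 0).
Reduce the network between node 2 (A) and node 0 (B) by series/parallel combination:
  Rp1 = R1 ‖ R3 (parallel, both between nodes 0 and 1) = 1/(1/240 + 1/16) = 15 Ω
  Rs1 = R2 + Rp1 (series, joined only at node 1) = 160 + 15 = 175 Ω
  Rp2 = R4 ‖ Rs1 (parallel, both between nodes 0 and 2) = 1/(1/200 + 1/175) = 93.33 Ω
R_th = 93.33 Ω

Final answer: V_th = 0.5 V, R_th = 93.33 Ω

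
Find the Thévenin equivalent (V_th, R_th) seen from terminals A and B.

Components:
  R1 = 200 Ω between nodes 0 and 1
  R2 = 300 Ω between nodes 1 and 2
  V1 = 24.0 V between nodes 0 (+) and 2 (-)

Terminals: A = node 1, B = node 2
Step 1 — V_th is the open-circuit voltage V_A - V_B (nothing connected across the terminals).
Nodal analysis, taking node 2 as the 0 V reference.
Source V1 fixes V_0 = 24 V.
KCL at each unknown node (sum of currents leaving = 0; resistances in Ω):
  Node 1: (V_1 - 24)/200 + (V_1 - 0)/300 = 0
Collecting terms: 0.008333 × V_1 = 0.12  =>  V_1 = 14.4 V
V_th = V_1 - V_2 = 14.4 - 0 = 14.4 V
Step 2 — R_th: zero the source — replace V1 by a short circuit (node 2 merges into node 0) — and find the resistance seen between A (node 1) and B (node 0).
Reduce the network between node 1 (A) and node 0 (B) by series/parallel combination:
  Rp1 = R1 ‖ R2 (parallel, both between nodes 0 and 1) = 1/(1/200 + 1/300) = 120 Ω
R_th = 120 Ω

Final answer: V_th = 14.4 V, R_th = 120 Ω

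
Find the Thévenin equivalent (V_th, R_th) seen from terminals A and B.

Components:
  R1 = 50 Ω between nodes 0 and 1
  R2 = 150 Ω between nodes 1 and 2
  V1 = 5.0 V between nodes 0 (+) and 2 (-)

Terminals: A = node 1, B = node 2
Step 1 — V_th is the open-circuit voltage V_A - V_B (nothing connected across the terminals).
Nodal analysis, taking node 2 as the 0 V reference.
Source V1 fixes V_0 = 5 V.
KCL at each unknown node (sum of currents leaving = 0; resistances in Ω):
  Node 1: (V_1 - 5)/50 + (V_1 - 0)/150 = 0
Collecting terms: 0.02667 × V_1 = 0.1  =>  V_1 = 3.75 V
V_th = V_1 - V_2 = 3.75 - 0 = 3.75 V
Step 2 — R_th: zero the source — replace V1 by a short circuit (node 2 merges into node 0) — and find the resistance seen between A (node 1) and B (node 0).
Reduce the network between node 1 (A) and node 0 (B) by series/parallel combination:
  Rp1 = R1 ‖ R2 (parallel, both between nodes 0 and 1) = 1/(1/50 + 1/150) = 37.5 Ω
R_th = 37.5 Ω

Final answer: V_th = 3.75 V, R_th = 37.5 Ω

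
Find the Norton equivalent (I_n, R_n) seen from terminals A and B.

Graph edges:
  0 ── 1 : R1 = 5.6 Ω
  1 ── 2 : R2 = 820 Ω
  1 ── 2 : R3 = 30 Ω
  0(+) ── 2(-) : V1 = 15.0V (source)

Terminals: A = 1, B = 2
Find the Thévenin equivalent first; then I_n = V_th/R_th and R_n = R_th.
Step 1 — V_th is the open-circuit voltage V_A - V_B (nothing connected across the terminals).
Nodal analysis, taking node 2 as the 0 V reference.
Source V1 fixes V_0 = 15 V.
KCL at each unknown node (sum of currents leaving = 0; resistances in Ω):
  Node 1: (V_1 - 15)/5.6 + (V_1 - 0)/820 + (V_1 - 0)/30 = 0
Collecting terms: 0.2131 × V_1 = 2.679  =>  V_1 = 12.57 V
V_th = V_1 - V_2 = 12.57 - 0 = 12.57 V
Step 2 — R_th: zero the source — replace V1 by a short circuit (node 2 merges into node 0) — and find the resistance seen between A (node 1) and B (node 0).
Reduce the network between node 1 (A) and node 0 (B) by series/parallel combination:
  Rp1 = R1 ‖ R2 ‖ R3 (parallel, all between nodes 0 and 1) = 1/(1/5.6 + 1/820 + 1/30) = 4.692 Ω
R_th = 4.692 Ω
I_n = V_th/R_th = 12.57/4.692 = 2.679 A, and R_n = R_th = 4.692 Ω

Final answer: I_n = 2.679 A, R_n = 4.692 Ω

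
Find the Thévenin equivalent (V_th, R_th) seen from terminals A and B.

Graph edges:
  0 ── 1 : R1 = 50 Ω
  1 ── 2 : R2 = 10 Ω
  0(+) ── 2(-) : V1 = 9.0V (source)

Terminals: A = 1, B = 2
Step 1 — V_th is the open-circuit voltage V_A - V_B (nothing connected across the terminals).
Nodal analysis, taking node 2 as the 0 V reference.
Source V1 fixes V_0 = 9 V.
KCL at each unknown node (sum of currents leaving = 0; resistances in Ω):
  Node 1: (V_1 - 9)/50 + (V_1 - 0)/10 = 0
Collecting terms: 0.12 × V_1 = 0.18  =>  V_1 = 1.5 V
V_th = V_1 - V_2 = 1.5 - 0 = 1.5 V
Step 2 — R_th: zero the source — replace V1 by a short circuit (node 2 merges into node 0) — and find the resistance seen between A (node 1) and B (node 0).
Reduce the network between node 1 (A) and node 0 (B) by series/parallel combination:
  Rp1 = R1 ‖ R2 (parallel, both between nodes 0 and 1) = 1/(1/50 + 1/10) = 8.333 Ω
R_th = 8.333 Ω

Final answer: V_th = 1.5 V, R_th = 8.333 Ω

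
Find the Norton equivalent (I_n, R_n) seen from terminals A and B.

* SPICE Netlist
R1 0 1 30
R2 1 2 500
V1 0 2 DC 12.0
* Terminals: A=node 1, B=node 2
Find the Thévenin equivalent first; then I_n = V_th/R_th and R_n = R_th.
Step 1 — V_th is the open-circuit voltage V_A - V_B (nothing connected across the terminals).
Nodal analysis, taking node 2 as the 0 V reference.
Source V1 fixes V_0 = 12 V.
KCL at each unknown node (sum of currents leaving = 0; resistances in Ω):
  Node 1: (V_1 - 12)/30 + (V_1 - 0)/500 = 0
Collecting terms: 0.03533 × V_1 = 0.4  =>  V_1 = 11.32 V
V_th = V_1 - V_2 = 11.32 - 0 = 11.32 V
Step 2 — R_th: zero the source — replace V1 by a short circuit (node 2 merges into node 0) — and find the resistance seen between A (node 1) and B (node 0).
Reduce the network between node 1 (A) and node 0 (B) by series/parallel combination:
  Rp1 = R1 ‖ R2 (parallel, both between nodes 0 and 1) = 1/(1/30 + 1/500) = 28.3 Ω
R_th = 28.3 Ω
I_n = V_th/R_th = 11.32/28.3 = 0.4 A, and R_n = R_th = 28.3 Ω

Final answer: I_n = 0.4 A, R_n = 28.3 Ω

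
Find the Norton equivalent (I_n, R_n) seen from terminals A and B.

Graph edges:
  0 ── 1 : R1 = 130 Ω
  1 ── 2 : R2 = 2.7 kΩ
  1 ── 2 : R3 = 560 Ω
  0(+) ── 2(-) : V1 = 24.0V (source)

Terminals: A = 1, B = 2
Find the Thévenin equivalent first; then I_n = V_th/R_th and R_n = R_th.
Step 1 — V_th is the open-circuit voltage V_A - V_B (nothing connected across the terminals).
Nodal analysis, taking node 2 as the 0 V reference.
Source V1 fixes V_0 = 24 V.
KCL at each unknown node (sum of currents leaving = 0; resistances in Ω):
  Node 1: (V_1 - 24)/130 + (V_1 - 0)/2700 + (V_1 - 0)/560 = 0
Collecting terms: 0.009848 × V_1 = 0.1846  =>  V_1 = 18.75 V
V_th = V_1 - V_2 = 18.75 - 0 = 18.75 V
Step 2 — R_th: zero the source — replace V1 by a short circuit (node 2 merges into node 0) — and find the resistance seen between A (node 1) and B (node 0).
Reduce the network between node 1 (A) and node 0 (B) by series/parallel combination:
  Rp1 = R1 ‖ R2 ‖ R3 (parallel, all between nodes 0 and 1) = 1/(1/130 + 1/2700 + 1/560) = 101.5 Ω
R_th = 101.5 Ω
I_n = V_th/R_th = 18.75/101.5 = 0.1846 A, and R_n = R_th = 101.5 Ω

Final answer: I_n = 0.1846 A, R_n = 101.5 Ω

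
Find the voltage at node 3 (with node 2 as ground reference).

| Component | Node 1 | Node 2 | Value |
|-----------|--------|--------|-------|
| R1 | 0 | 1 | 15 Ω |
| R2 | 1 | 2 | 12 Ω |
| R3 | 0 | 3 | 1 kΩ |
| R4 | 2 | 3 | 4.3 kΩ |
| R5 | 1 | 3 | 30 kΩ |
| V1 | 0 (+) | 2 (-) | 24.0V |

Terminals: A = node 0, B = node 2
Nodal analysis, taking node 2 as the 0 V reference.
Source V1 fixes V_0 = 24 V.
KCL at each unknown node (sum of currents leaving = 0; resistances in Ω):
  Node 1: (V_1 - 24)/15 + (V_1 - 0)/12 + (V_1 - V_3)/30000 = 0
  Node 3: (V_3 - 24)/1000 + (V_3 - 0)/4300 + (V_3 - V_1)/30000 = 0
Collecting terms (coefficients in siemens):
  0.15·V_1 - 0.00003333·V_3 = 1.6
  0.001266·V_3 - 0.00003333·V_1 = 0.024
Determinant D = (0.15)(0.001266) - (-0.00003333)(-0.00003333) = 0.0001899
V_1 = [(1.6)(0.001266) - (-0.00003333)(0.024)]/D = 10.67 V
V_3 = [(0.15)(0.024) - (1.6)(-0.00003333)]/D = 19.24 V
The requested potential is V_3 = 19.24 V.

Final answer: V_3 = 19.24 V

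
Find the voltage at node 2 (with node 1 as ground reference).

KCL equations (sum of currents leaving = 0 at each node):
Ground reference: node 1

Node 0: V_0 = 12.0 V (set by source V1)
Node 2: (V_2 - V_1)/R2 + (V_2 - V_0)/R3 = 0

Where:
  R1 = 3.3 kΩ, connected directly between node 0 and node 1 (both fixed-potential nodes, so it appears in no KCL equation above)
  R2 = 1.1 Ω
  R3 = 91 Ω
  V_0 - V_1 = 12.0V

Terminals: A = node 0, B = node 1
Nodal analysis, taking node 1 as the 0 V reference.
Source V1 fixes V_0 = 12 V.
KCL at each unknown node (sum of currents leaving = 0; resistances in Ω):
  Node 2: (V_2 - 0)/1.1 + (V_2 - 12)/91 = 0
Collecting terms: 0.9201 × V_2 = 0.1319  =>  V_2 = 0.1433 V
The requested potential is V_2 = 0.1433 V.

Final answer: V_2 = 0.1433 V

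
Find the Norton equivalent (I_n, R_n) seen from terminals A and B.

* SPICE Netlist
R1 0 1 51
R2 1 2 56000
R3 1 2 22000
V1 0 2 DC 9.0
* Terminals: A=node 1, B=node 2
Find the Thévenin equivalent first; then I_n = V_th/R_th and R_n = R_th.
Step 1 — V_th is the open-circuit voltage V_A - V_B (nothing connected across the terminals).
Nodal analysis, taking node 2 as the 0 V reference.
Source V1 fixes V_0 = 9 V.
KCL at each unknown node (sum of currents leaving = 0; resistances in Ω):
  Node 1: (V_1 - 9)/51 + (V_1 - 0)/56000 + (V_1 - 0)/22000 = 0
Collecting terms: 0.01967 × V_1 = 0.1765  =>  V_1 = 8.971 V
V_th = V_1 - V_2 = 8.971 - 0 = 8.971 V
Step 2 — R_th: zero the source — replace V1 by a short circuit (node 2 merges into node 0) — and find the resistance seen between A (node 1) and B (node 0).
Reduce the network between node 1 (A) and node 0 (B) by series/parallel combination:
  Rp1 = R1 ‖ R2 ‖ R3 (parallel, all between nodes 0 and 1) = 1/(1/51 + 1/56000 + 1/22000) = 50.84 Ω
R_th = 50.84 Ω
I_n = V_th/R_th = 8.971/50.84 = 0.1765 A, and R_n = R_th = 50.84 Ω

Final answer: I_n = 0.1765 A, R_n = 50.84 Ω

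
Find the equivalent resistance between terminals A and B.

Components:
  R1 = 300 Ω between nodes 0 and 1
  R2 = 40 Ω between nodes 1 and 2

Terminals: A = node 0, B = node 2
Reduce the network between node 0 (A) and node 2 (B) by series/parallel combination:
  Rs1 = R1 + R2 (series, joined only at node 1) = 300 + 40 = 340 Ω
R_eq = 340 Ω

Final answer: 340 Ω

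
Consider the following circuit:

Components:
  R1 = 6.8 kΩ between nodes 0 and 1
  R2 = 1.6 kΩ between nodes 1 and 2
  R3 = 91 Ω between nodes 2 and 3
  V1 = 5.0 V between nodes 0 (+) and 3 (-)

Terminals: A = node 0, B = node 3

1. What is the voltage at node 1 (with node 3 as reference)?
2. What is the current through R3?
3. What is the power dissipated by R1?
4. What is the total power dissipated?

Nodal analysis, taking node 3 as the 0 V reference.
Source V1 fixes V_0 = 5 V.
KCL at each unknown node (sum of currents leaving = 0; resistances in Ω):
  Node 1: (V_1 - 5)/6800 + (V_1 - V_2)/1600 = 0
  Node 2: (V_2 - V_1)/1600 + (V_2 - 0)/91 = 0
Collecting terms (coefficients in siemens):
  0.0007721·V_1 - 0.000625·V_2 = 0.0007353
  0.01161·V_2 - 0.000625·V_1 = 0
Determinant D = (0.0007721)(0.01161) - (-0.000625)(-0.000625) = 0.000008576
V_1 = [(0.0007353)(0.01161) - (-0.000625)(0)]/D = 0.9958 V
V_2 = [(0.0007721)(0) - (0.0007353)(-0.000625)]/D = 0.05359 V
Part 1:
  Read off the nodal solution: V_1 = 0.9958 V
Part 2:
  I_R3 = (V_2 - V_3)/R3 = (0.05359 - 0)/91 = 0.0005889 A
  Magnitude: I_R3 = 0.0005889 A
Part 3:
  I_R1 = (V_0 - V_1)/R1 = (5 - 0.9958)/6800 = 0.0005889 A
  P_R1 = I_R1² × R1 = (0.0005889)² × 6800 = 0.002358 W
Part 4:
  Power in each resistor, P = (ΔV)²/R:
    P_R1 = (5 - 0.9958)²/6800 = 0.002358 W
    P_R2 = (0.9958 - 0.05359)²/1600 = 0.0005548 W
    P_R3 = (0.05359 - 0)²/91 = 0.00003155 W
  P_total = P_R1 + P_R2 + P_R3 = 0.002944 W

Final answers:
1. V_1 = 0.9958 V
2. I_R3 = 0.0005889 A
3. P_R1 = 0.002358 W
4. P_total = 0.002944 W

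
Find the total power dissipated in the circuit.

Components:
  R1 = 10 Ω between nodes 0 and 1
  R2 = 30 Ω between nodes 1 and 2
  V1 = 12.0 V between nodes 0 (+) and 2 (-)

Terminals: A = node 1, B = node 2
Nodal analysis, taking node 2 as the 0 V reference.
Source V1 fixes V_0 = 12 V.
KCL at each unknown node (sum of currents leaving = 0; resistances in Ω):
  Node 1: (V_1 - 12)/10 + (V_1 - 0)/30 = 0
Collecting terms: 0.1333 × V_1 = 1.2  =>  V_1 = 9 V
Power in each resistor, P = (ΔV)²/R:
  P_R1 = (12 - 9)²/10 = 0.9 W
  P_R2 = (9 - 0)²/30 = 2.7 W
P_total = P_R1 + P_R2 = 3.6 W

Final answer: 3.6 W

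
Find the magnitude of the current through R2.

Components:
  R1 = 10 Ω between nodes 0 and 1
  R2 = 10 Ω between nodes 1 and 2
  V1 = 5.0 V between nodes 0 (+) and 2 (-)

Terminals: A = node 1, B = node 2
Nodal analysis, taking node 2 as the 0 V reference.
Source V1 fixes V_0 = 5 V.
KCL at each unknown node (sum of currents leaving = 0; resistances in Ω):
  Node 1: (V_1 - 5)/10 + (V_1 - 0)/10 = 0
Collecting terms: 0.2 × V_1 = 0.5  =>  V_1 = 2.5 V
I_R2 = (V_1 - V_2)/R2 = (2.5 - 0)/10 = 0.25 A
|I_R2| = 0.25 A

Final answer: |I_R2| = 0.25 A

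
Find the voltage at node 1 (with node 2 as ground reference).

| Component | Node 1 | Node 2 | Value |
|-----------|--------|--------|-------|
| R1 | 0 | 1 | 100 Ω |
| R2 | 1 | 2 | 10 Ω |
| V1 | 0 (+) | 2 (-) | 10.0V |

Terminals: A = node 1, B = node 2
Nodal analysis, taking node 2 as the 0 V reference.
Source V1 fixes V_0 = 10 V.
KCL at each unknown node (sum of currents leaving = 0; resistances in Ω):
  Node 1: (V_1 - 10)/100 + (V_1 - 0)/10 = 0
Collecting terms: 0.11 × V_1 = 0.1  =>  V_1 = 0.9091 V
The requested potential is V_1 = 0.9091 V.

Final answer: V_1 = 0.9091 V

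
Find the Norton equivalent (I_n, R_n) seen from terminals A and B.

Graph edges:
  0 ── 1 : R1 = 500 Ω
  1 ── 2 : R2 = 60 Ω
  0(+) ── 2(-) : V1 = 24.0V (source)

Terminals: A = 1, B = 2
Find the Thévenin equivalent first; then I_n = V_th/R_th and R_n = R_th.
Step 1 — V_th is the open-circuit voltage V_A - V_B (nothing connected across the terminals).
Nodal analysis, taking node 2 as the 0 V reference.
Source V1 fixes V_0 = 24 V.
KCL at each unknown node (sum of currents leaving = 0; resistances in Ω):
  Node 1: (V_1 - 24)/500 + (V_1 - 0)/60 = 0
Collecting terms: 0.01867 × V_1 = 0.048  =>  V_1 = 2.571 V
V_th = V_1 - V_2 = 2.571 - 0 = 2.571 V
Step 2 — R_th: zero the source — replace V1 by a short circuit (node 2 merges into node 0) — and find the resistance seen between A (node 1) and B (node 0).
Reduce the network between node 1 (A) and node 0 (B) by series/parallel combination:
  Rp1 = R1 ‖ R2 (parallel, both between nodes 0 and 1) = 1/(1/500 + 1/60) = 53.57 Ω
R_th = 53.57 Ω
I_n = V_th/R_th = 2.571/53.57 = 0.048 A, and R_n = R_th = 53.57 Ω

Final answer: I_n = 0.048 A, R_n = 53.57 Ω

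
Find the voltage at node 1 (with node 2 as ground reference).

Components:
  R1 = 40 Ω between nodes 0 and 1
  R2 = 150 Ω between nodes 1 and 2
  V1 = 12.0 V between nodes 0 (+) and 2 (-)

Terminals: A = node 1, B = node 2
Nodal analysis, taking node 2 as the 0 V reference.
Source V1 fixes V_0 = 12 V.
KCL at each unknown node (sum of currents leaving = 0; resistances in Ω):
  Node 1: (V_1 - 12)/40 + (V_1 - 0)/150 = 0
Collecting terms: 0.03167 × V_1 = 0.3  =>  V_1 = 9.474 V
The requested potential is V_1 = 9.474 V.

Final answer: V_1 = 9.474 V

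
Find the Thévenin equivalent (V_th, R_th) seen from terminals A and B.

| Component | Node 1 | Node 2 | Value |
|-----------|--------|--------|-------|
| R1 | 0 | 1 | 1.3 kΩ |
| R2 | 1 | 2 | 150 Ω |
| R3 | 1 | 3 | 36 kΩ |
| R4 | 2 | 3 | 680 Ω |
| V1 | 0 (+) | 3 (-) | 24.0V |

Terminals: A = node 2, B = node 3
Step 1 — V_th is the open-circuit voltage V_A - V_B (nothing connected across the terminals).
Nodal analysis, taking node 3 as the 0 V reference.
Source V1 fixes V_0 = 24 V.
KCL at each unknown node (sum of currents leaving = 0; resistances in Ω):
  Node 1: (V_1 - 24)/1300 + (V_1 - V_2)/150 + (V_1 - 0)/36000 = 0
  Node 2: (V_2 - V_1)/150 + (V_2 - 0)/680 = 0
Collecting terms (coefficients in siemens):
  0.007464·V_1 - 0.006667·V_2 = 0.01846
  0.008137·V_2 - 0.006667·V_1 = 0
Determinant D = (0.007464)(0.008137) - (-0.006667)(-0.006667) = 0.00001629
V_1 = [(0.01846)(0.008137) - (-0.006667)(0)]/D = 9.222 V
V_2 = [(0.007464)(0) - (0.01846)(-0.006667)]/D = 7.556 V
V_th = V_2 - V_3 = 7.556 - 0 = 7.556 V
Step 2 — R_th: zero the source — replace V1 by a short circuit (node 3 merges into node 0) — and find the resistance seen between A (node 2) and B (node 0).
Reduce the network between node 2 (A) and node 0 (B) by series/parallel combination:
  Rp1 = R1 ‖ R3 (parallel, both between nodes 0 and 1) = 1/(1/1300 + 1/36000) = 1255 Ω
  Rs1 = R2 + Rp1 (series, joined only at node 1) = 150 + 1255 = 1405 Ω
  Rp2 = R4 ‖ Rs1 (parallel, both between nodes 0 and 2) = 1/(1/680 + 1/1405) = 458.2 Ω
R_th = 458.2 Ω

Final answer: V_th = 7.556 V, R_th = 458.2 Ω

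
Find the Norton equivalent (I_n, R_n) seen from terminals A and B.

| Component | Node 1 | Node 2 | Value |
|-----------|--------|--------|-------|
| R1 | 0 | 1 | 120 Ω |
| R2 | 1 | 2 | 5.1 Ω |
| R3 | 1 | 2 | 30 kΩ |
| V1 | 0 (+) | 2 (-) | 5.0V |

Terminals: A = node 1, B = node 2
Find the Thévenin equivalent first; then I_n = V_th/R_th and R_n = R_th.
Step 1 — V_th is the open-circuit voltage V_A - V_B (nothing connected across the terminals).
Nodal analysis, taking node 2 as the 0 V reference.
Source V1 fixes V_0 = 5 V.
KCL at each unknown node (sum of currents leaving = 0; resistances in Ω):
  Node 1: (V_1 - 5)/120 + (V_1 - 0)/5.1 + (V_1 - 0)/30000 = 0
Collecting terms: 0.2044 × V_1 = 0.04167  =>  V_1 = 0.2038 V
V_th = V_1 - V_2 = 0.2038 - 0 = 0.2038 V
Step 2 — R_th: zero the source — replace V1 by a short circuit (node 2 merges into node 0) — and find the resistance seen between A (node 1) and B (node 0).
Reduce the network between node 1 (A) and node 0 (B) by series/parallel combination:
  Rp1 = R1 ‖ R2 ‖ R3 (parallel, all between nodes 0 and 1) = 1/(1/120 + 1/5.1 + 1/30000) = 4.891 Ω
R_th = 4.891 Ω
I_n = V_th/R_th = 0.2038/4.891 = 0.04167 A, and R_n = R_th = 4.891 Ω

Final answer: I_n = 0.04167 A, R_n = 4.891 Ω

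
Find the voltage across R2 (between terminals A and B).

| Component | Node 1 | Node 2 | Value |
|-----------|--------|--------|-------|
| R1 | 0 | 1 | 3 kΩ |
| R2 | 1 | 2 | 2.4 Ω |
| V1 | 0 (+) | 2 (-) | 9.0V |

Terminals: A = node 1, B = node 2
R1 and R2 are in series across V1 (node 0 → node 1 → node 2), and the output A–B is taken across R2, so this is a voltage divider.
Series current: I = V1/(R1 + R2) = 9/(3000 + 2.4) = 9/3002 = 0.002998 A
V_R2 = I × R2 = V1 × R2/(R1 + R2) = 9 × 2.4/3002 = 0.007194 V

Final answer: 0.007194 V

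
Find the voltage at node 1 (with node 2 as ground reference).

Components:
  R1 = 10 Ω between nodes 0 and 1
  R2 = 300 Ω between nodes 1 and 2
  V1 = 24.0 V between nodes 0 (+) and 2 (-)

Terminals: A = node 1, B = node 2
Nodal analysis, taking node 2 as the 0 V reference.
Source V1 fixes V_0 = 24 V.
KCL at each unknown node (sum of currents leaving = 0; resistances in Ω):
  Node 1: (V_1 - 24)/10 + (V_1 - 0)/300 = 0
Collecting terms: 0.1033 × V_1 = 2.4  =>  V_1 = 23.23 V
The requested potential is V_1 = 23.23 V.

Final answer: V_1 = 23.23 V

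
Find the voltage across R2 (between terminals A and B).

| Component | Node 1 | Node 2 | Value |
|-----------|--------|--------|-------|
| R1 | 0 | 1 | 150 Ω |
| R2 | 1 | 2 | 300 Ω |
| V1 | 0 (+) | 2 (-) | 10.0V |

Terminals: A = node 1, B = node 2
R1 and R2 are in series across V1 (node 0 → node 1 → node 2), and the output A–B is taken across R2, so this is a voltage divider.
Series current: I = V1/(R1 + R2) = 10/(150 + 300) = 10/450 = 0.02222 A
V_R2 = I × R2 = V1 × R2/(R1 + R2) = 10 × 300/450 = 6.667 V

Final answer: 6.667 V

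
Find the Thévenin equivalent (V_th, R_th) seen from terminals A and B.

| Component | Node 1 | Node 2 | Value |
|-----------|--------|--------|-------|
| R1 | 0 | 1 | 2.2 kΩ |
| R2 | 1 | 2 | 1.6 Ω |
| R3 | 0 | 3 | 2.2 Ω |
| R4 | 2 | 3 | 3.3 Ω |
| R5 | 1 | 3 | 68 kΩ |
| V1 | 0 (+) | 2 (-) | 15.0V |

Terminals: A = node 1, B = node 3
Step 1 — V_th is the open-circuit voltage V_A - V_B (nothing connected across the terminals).
Nodal analysis, taking node 2 as the 0 V reference.
Source V1 fixes V_0 = 15 V.
KCL at each unknown node (sum of currents leaving = 0; resistances in Ω):
  Node 1: (V_1 - 15)/2200 + (V_1 - 0)/1.6 + (V_1 - V_3)/68000 = 0
  Node 3: (V_3 - 15)/2.2 + (V_3 - 0)/3.3 + (V_3 - V_1)/68000 = 0
Collecting terms (coefficients in siemens):
  0.6255·V_1 - 0.00001471·V_3 = 0.006818
  0.7576·V_3 - 0.00001471·V_1 = 6.818
Determinant D = (0.6255)(0.7576) - (-0.00001471)(-0.00001471) = 0.4738
V_1 = [(0.006818)(0.7576) - (-0.00001471)(6.818)]/D = 0.01111 V
V_3 = [(0.6255)(6.818) - (0.006818)(-0.00001471)]/D = 9 V
V_th = V_1 - V_3 = 0.01111 - 9 = -8.989 V
Step 2 — R_th: zero the source — replace V1 by a short circuit (node 2 merges into node 0) — and find the resistance seen between A (node 1) and B (node 3).
Reduce the network between node 1 (A) and node 3 (B) by series/parallel combination:
  Rp1 = R1 ‖ R2 (parallel, both between nodes 0 and 1) = 1/(1/2200 + 1/1.6) = 1.599 Ω
  Rp2 = R3 ‖ R4 (parallel, both between nodes 0 and 3) = 1/(1/2.2 + 1/3.3) = 1.32 Ω
  Rs1 = Rp1 + Rp2 (series, joined only at node 0) = 1.599 + 1.32 = 2.919 Ω
  Rp3 = R5 ‖ Rs1 (parallel, both between nodes 1 and 3) = 1/(1/68000 + 1/2.919) = 2.919 Ω
R_th = 2.919 Ω

Final answer: V_th = -8.989 V, R_th = 2.919 Ω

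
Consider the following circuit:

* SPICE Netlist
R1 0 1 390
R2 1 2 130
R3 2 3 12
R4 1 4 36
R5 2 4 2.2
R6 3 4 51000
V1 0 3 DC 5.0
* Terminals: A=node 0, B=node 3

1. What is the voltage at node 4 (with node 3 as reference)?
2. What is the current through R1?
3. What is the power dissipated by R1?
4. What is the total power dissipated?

Nodal analysis, taking node 3 as the 0 V reference.
Source V1 fixes V_0 = 5 V.
KCL at each unknown node (sum of currents leaving = 0; resistances in Ω):
  Node 1: (V_1 - 5)/390 + (V_1 - V_2)/130 + (V_1 - V_4)/36 = 0
  Node 2: (V_2 - V_1)/130 + (V_2 - 0)/12 + (V_2 - V_4)/2.2 = 0
  Node 4: (V_4 - V_1)/36 + (V_4 - V_2)/2.2 + (V_4 - 0)/51000 = 0
Collecting terms (coefficients in siemens):
  0.03803·V_1 - 0.007692·V_2 - 0.02778·V_4 = 0.01282
  0.5456·V_2 - 0.007692·V_1 - 0.4545·V_4 = 0
  0.4823·V_4 - 0.02778·V_1 - 0.4545·V_2 = 0
Solving these 3 simultaneous equations (Gaussian elimination) gives:
  V_1 = 0.4811 V, V_2 = 0.139 V, V_4 = 0.1587 V
Part 1:
  Read off the nodal solution: V_4 = 0.1587 V
Part 2:
  I_R1 = (V_0 - V_1)/R1 = (5 - 0.4811)/390 = 0.01159 A
  Magnitude: I_R1 = 0.01159 A
Part 3:
  I_R1 = (V_0 - V_1)/R1 = (5 - 0.4811)/390 = 0.01159 A
  P_R1 = I_R1² × R1 = (0.01159)² × 390 = 0.05236 W
Part 4:
  Power in each resistor, P = (ΔV)²/R:
    P_R1 = (5 - 0.4811)²/390 = 0.05236 W
    P_R2 = (0.4811 - 0.139)²/130 = 0.0009002 W
    P_R3 = (0.139 - 0)²/12 = 0.00161 W
    P_R4 = (0.4811 - 0.1587)²/36 = 0.002887 W
    P_R5 = (0.139 - 0.1587)²/2.2 = 0.0001763 W
    P_R6 = (0 - 0.1587)²/51000 = 0.0000004938 W
  P_total = P_R1 + P_R2 + P_R3 + P_R4 + P_R5 + P_R6 = 0.05793 W

Final answers:
1. V_4 = 0.1587 V
2. I_R1 = 0.01159 A
3. P_R1 = 0.05236 W
4. P_total = 0.05793 W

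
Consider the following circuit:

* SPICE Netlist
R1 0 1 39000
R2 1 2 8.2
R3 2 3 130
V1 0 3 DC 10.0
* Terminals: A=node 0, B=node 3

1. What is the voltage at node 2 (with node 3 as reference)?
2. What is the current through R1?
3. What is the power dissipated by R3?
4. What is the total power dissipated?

Nodal analysis, taking node 3 as the 0 V reference.
Source V1 fixes V_0 = 10 V.
KCL at each unknown node (sum of currents leaving = 0; resistances in Ω):
  Node 1: (V_1 - 10)/39000 + (V_1 - V_2)/8.2 = 0
  Node 2: (V_2 - V_1)/8.2 + (V_2 - 0)/130 = 0
Collecting terms (coefficients in siemens):
  0.122·V_1 - 0.122·V_2 = 0.0002564
  0.1296·V_2 - 0.122·V_1 = 0
Determinant D = (0.122)(0.1296) - (-0.122)(-0.122) = 0.0009414
V_1 = [(0.0002564)(0.1296) - (-0.122)(0)]/D = 0.03531 V
V_2 = [(0.122)(0) - (0.0002564)(-0.122)]/D = 0.03322 V
Part 1:
  Read off the nodal solution: V_2 = 0.03322 V
Part 2:
  I_R1 = (V_0 - V_1)/R1 = (10 - 0.03531)/39000 = 0.0002555 A
  Magnitude: I_R1 = 0.0002555 A
Part 3:
  I_R3 = (V_2 - V_3)/R3 = (0.03322 - 0)/130 = 0.0002555 A
  P_R3 = I_R3² × R3 = (0.0002555)² × 130 = 0.000008487 W
Part 4:
  Power in each resistor, P = (ΔV)²/R:
    P_R1 = (10 - 0.03531)²/39000 = 0.002546 W
    P_R2 = (0.03531 - 0.03322)²/8.2 = 0.0000005353 W
    P_R3 = (0.03322 - 0)²/130 = 0.000008487 W
  P_total = P_R1 + P_R2 + P_R3 = 0.002555 W

Final answers:
1. V_2 = 0.03322 V
2. I_R1 = 0.0002555 A
3. P_R3 = 8.487e-06 W
4. P_total = 0.002555 W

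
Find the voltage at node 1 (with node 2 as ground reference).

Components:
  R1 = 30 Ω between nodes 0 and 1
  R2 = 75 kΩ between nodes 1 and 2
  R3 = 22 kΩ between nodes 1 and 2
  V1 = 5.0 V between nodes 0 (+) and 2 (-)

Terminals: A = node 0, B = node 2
Nodal analysis, taking node 2 as the 0 V reference.
Source V1 fixes V_0 = 5 V.
KCL at each unknown node (sum of currents leaving = 0; resistances in Ω):
  Node 1: (V_1 - 5)/30 + (V_1 - 0)/75000 + (V_1 - 0)/22000 = 0
Collecting terms: 0.03339 × V_1 = 0.1667  =>  V_1 = 4.991 V
The requested potential is V_1 = 4.991 V.

Final answer: V_1 = 4.991 V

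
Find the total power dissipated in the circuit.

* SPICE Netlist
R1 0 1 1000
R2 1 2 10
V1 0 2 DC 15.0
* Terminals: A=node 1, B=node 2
Nodal analysis, taking node 2 as the 0 V reference.
Source V1 fixes V_0 = 15 V.
KCL at each unknown node (sum of currents leaving = 0; resistances in Ω):
  Node 1: (V_1 - 15)/1000 + (V_1 - 0)/10 = 0
Collecting terms: 0.101 × V_1 = 0.015  =>  V_1 = 0.1485 V
Power in each resistor, P = (ΔV)²/R:
  P_R1 = (15 - 0.1485)²/1000 = 0.2206 W
  P_R2 = (0.1485 - 0)²/10 = 0.002206 W
P_total = P_R1 + P_R2 = 0.2228 W

Final answer: 0.2228 W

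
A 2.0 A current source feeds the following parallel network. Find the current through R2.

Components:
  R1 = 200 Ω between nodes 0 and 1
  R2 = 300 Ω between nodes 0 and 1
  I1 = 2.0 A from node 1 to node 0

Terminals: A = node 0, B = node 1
All resistors sit directly between nodes 0 and 1, so they are in parallel and share one voltage V; the full source current 2 A splits among them.
1/R_par = 1/200 + 1/300 = 0.008333 S  =>  R_par = 120 Ω
V = I × R_par = 2 × 120 = 240 V
I_R2 = V/R2 = 240/300 = 0.8 A

Final answer: 0.8 A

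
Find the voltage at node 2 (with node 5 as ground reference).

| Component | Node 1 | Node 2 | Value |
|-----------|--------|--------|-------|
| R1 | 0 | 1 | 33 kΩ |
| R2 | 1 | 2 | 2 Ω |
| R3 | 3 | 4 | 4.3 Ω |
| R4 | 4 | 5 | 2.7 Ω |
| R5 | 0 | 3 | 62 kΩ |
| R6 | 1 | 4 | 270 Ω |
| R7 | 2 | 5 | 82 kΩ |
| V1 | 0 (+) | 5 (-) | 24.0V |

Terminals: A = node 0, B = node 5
Nodal analysis, taking node 5 as the 0 V reference.
Source V1 fixes V_0 = 24 V.
KCL at each unknown node (sum of currents leaving = 0; resistances in Ω):
  Node 1: (V_1 - 24)/33000 + (V_1 - V_2)/2 + (V_1 - V_4)/270 = 0
  Node 2: (V_2 - V_1)/2 + (V_2 - 0)/82000 = 0
  Node 3: (V_3 - V_4)/4.3 + (V_3 - 24)/62000 = 0
  Node 4: (V_4 - V_3)/4.3 + (V_4 - 0)/2.7 + (V_4 - V_1)/270 = 0
Collecting terms (coefficients in siemens):
  0.5037·V_1 - 0.5·V_2 - 0.003704·V_4 = 0.0007273
  0.5·V_2 - 0.5·V_1 = 0
  0.2326·V_3 - 0.2326·V_4 = 0.0003871
  0.6066·V_4 - 0.003704·V_1 - 0.2326·V_3 = 0
Solving these 4 simultaneous equations (Gaussian elimination) gives:
  V_1 = 0.1971 V, V_2 = 0.1971 V, V_3 = 0.00465 V, V_4 = 0.002986 V
The requested potential is V_2 = 0.1971 V.

Final answer: V_2 = 0.1971 V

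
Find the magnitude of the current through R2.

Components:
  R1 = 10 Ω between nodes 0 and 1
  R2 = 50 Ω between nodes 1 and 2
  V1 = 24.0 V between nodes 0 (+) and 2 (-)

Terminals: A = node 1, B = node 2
Nodal analysis, taking node 2 as the 0 V reference.
Source V1 fixes V_0 = 24 V.
KCL at each unknown node (sum of currents leaving = 0; resistances in Ω):
  Node 1: (V_1 - 24)/10 + (V_1 - 0)/50 = 0
Collecting terms: 0.12 × V_1 = 2.4  =>  V_1 = 20 V
I_R2 = (V_1 - V_2)/R2 = (20 - 0)/50 = 0.4 A
|I_R2| = 0.4 A

Final answer: |I_R2| = 0.4 A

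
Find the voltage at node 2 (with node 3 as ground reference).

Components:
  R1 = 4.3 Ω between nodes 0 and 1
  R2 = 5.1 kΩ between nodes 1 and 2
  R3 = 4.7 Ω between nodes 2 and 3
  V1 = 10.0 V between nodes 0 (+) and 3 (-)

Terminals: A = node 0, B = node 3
Nodal analysis, taking node 3 as the 0 V reference.
Source V1 fixes V_0 = 10 V.
KCL at each unknown node (sum of currents leaving = 0; resistances in Ω):
  Node 1: (V_1 - 10)/4.3 + (V_1 - V_2)/5100 = 0
  Node 2: (V_2 - V_1)/5100 + (V_2 - 0)/4.7 = 0
Collecting terms (coefficients in siemens):
  0.2328·V_1 - 0.0001961·V_2 = 2.326
  0.213·V_2 - 0.0001961·V_1 = 0
Determinant D = (0.2328)(0.213) - (-0.0001961)(-0.0001961) = 0.04957
V_1 = [(2.326)(0.213) - (-0.0001961)(0)]/D = 9.992 V
V_2 = [(0.2328)(0) - (2.326)(-0.0001961)]/D = 0.009199 V
The requested potential is V_2 = 0.009199 V.

Final answer: V_2 = 0.009199 V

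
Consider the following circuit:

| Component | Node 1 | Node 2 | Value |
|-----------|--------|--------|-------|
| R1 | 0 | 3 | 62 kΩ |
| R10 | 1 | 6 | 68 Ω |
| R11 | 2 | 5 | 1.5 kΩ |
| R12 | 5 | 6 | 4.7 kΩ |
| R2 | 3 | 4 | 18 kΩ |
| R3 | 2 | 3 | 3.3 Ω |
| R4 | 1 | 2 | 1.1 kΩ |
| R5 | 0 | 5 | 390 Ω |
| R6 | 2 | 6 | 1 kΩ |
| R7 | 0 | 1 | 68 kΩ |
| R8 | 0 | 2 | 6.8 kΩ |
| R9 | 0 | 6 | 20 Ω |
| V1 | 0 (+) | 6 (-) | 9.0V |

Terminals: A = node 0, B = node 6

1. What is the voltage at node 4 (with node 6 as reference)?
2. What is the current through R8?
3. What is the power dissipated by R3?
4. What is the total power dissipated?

Nodal analysis, taking node 6 as the 0 V reference.
Source V1 fixes V_0 = 9 V.
KCL at each unknown node (sum of currents leaving = 0; resistances in Ω):
  Node 1: (V_1 - V_2)/1100 + (V_1 - 9)/68000 + (V_1 - 0)/68 = 0
  Node 2: (V_2 - V_3)/3.3 + (V_2 - V_1)/1100 + (V_2 - 0)/1000 + (V_2 - 9)/6800 + (V_2 - V_5)/1500 = 0
  Node 3: (V_3 - 9)/62000 + (V_3 - V_4)/18000 + (V_3 - V_2)/3.3 = 0
  Node 4: (V_4 - V_3)/18000 = 0
  Node 5: (V_5 - 9)/390 + (V_5 - V_2)/1500 + (V_5 - 0)/4700 = 0
Collecting terms (coefficients in siemens):
  0.01563·V_1 - 0.0009091·V_2 = 0.0001324
  0.3058·V_2 - 0.0009091·V_1 - 0.303·V_3 - 0.0006667·V_5 = 0.001324
  0.3031·V_3 - 0.303·V_2 - 0.00005556·V_4 = 0.0001452
  0.00005556·V_4 - 0.00005556·V_3 = 0
  0.003444·V_5 - 0.0006667·V_2 = 0.02308
Solving these 5 simultaneous equations (Gaussian elimination) gives:
  V_1 = 0.1437 V, V_2 = 2.325 V, V_3 = 2.325 V, V_4 = 2.325 V
  V_5 = 7.152 V
Part 1:
  Read off the nodal solution: V_4 = 2.325 V
Part 2:
  I_R8 = (V_0 - V_2)/R8 = (9 - 2.325)/6800 = 0.0009817 A
  Magnitude: I_R8 = 0.0009817 A
Part 3:
  I_R3 = (V_2 - V_3)/R3 = (2.325 - 2.325)/3.3 = -0.0001077 A
  P_R3 = I_R3² × R3 = (-0.0001077)² × 3.3 = 0.00000003825 W
Part 4:
  Power in each resistor, P = (ΔV)²/R:
    P_R1 = (9 - 2.325)²/62000 = 0.0007186 W
    P_R2 = (2.325 - 2.325)²/18000 = 0 W
    P_R3 = (2.325 - 2.325)²/3.3 = 0.00000003825 W
    P_R4 = (0.1437 - 2.325)²/1100 = 0.004324 W
    P_R5 = (9 - 7.152)²/390 = 0.008761 W
    P_R6 = (2.325 - 0)²/1000 = 0.005404 W
    P_R7 = (9 - 0.1437)²/68000 = 0.001153 W
    P_R8 = (9 - 2.325)²/6800 = 0.006553 W
    P_R9 = (9 - 0)²/20 = 4.05 W
    P_R10 = (0.1437 - 0)²/68 = 0.0003036 W
    P_R11 = (2.325 - 7.152)²/1500 = 0.01553 W
    P_R12 = (7.152 - 0)²/4700 = 0.01088 W
  P_total = P_R1 + P_R2 + P_R3 + P_R4 + P_R5 + P_R6 + P_R7 + P_R8 + P_R9 + P_R10 + P_R11 + P_R12 = 4.104 W

Final answers:
1. V_4 = 2.325 V
2. I_R8 = 0.0009817 A
3. P_R3 = 3.825e-08 W
4. P_total = 4.104 W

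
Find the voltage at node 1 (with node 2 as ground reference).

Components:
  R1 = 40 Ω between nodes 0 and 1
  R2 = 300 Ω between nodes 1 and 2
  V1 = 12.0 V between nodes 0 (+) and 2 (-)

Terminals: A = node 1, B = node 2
Nodal analysis, taking node 2 as the 0 V reference.
Source V1 fixes V_0 = 12 V.
KCL at each unknown node (sum of currents leaving = 0; resistances in Ω):
  Node 1: (V_1 - 12)/40 + (V_1 - 0)/300 = 0
Collecting terms: 0.02833 × V_1 = 0.3  =>  V_1 = 10.59 V
The requested potential is V_1 = 10.59 V.

Final answer: V_1 = 10.59 V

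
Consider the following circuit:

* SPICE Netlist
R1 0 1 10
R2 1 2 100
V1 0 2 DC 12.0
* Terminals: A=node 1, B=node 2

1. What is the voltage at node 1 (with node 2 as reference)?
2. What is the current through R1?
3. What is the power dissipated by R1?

Nodal analysis, taking node 2 as the 0 V reference.
Source V1 fixes V_0 = 12 V.
KCL at each unknown node (sum of currents leaving = 0; resistances in Ω):
  Node 1: (V_1 - 12)/10 + (V_1 - 0)/100 = 0
Collecting terms: 0.11 × V_1 = 1.2  =>  V_1 = 10.91 V
Part 1:
  Read off the nodal solution: V_1 = 10.91 V
Part 2:
  I_R1 = (V_0 - V_1)/R1 = (12 - 10.91)/10 = 0.1091 A
  Magnitude: I_R1 = 0.1091 A
Part 3:
  I_R1 = (V_0 - V_1)/R1 = (12 - 10.91)/10 = 0.1091 A
  P_R1 = I_R1² × R1 = (0.1091)² × 10 = 0.119 W

Final answers:
1. V_1 = 10.91 V
2. I_R1 = 0.1091 A
3. P_R1 = 0.119 W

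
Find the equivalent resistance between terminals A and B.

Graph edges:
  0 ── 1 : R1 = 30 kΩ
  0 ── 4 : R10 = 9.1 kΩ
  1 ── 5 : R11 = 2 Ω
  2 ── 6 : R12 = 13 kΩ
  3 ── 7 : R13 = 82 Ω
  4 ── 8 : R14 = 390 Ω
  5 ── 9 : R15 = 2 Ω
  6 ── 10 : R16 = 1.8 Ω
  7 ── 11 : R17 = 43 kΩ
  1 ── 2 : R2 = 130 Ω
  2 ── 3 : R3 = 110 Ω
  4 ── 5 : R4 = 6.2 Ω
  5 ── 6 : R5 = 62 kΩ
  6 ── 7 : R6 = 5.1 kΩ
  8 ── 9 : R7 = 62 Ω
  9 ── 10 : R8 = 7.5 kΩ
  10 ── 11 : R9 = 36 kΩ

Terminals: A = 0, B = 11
The network is not a plain series/parallel combination. Inject a 1 A test current into terminal A (node 0) and return it from terminal B (node 11); then R_eq = V_A / (1 A).
Nodal analysis, taking node 11 as the 0 V reference.
Current source I_test pushes 1 A into node 0 and draws it out of node 11.
KCL at each unknown node (sum of currents leaving = 0; resistances in Ω):
  Node 0: (V_0 - V_1)/30000 + (V_0 - V_4)/9100 - 1 = 0
  Node 1: (V_1 - V_0)/30000 + (V_1 - V_2)/130 + (V_1 - V_5)/2 = 0
  Node 2: (V_2 - V_1)/130 + (V_2 - V_3)/110 + (V_2 - V_6)/13000 = 0
  Node 3: (V_3 - V_2)/110 + (V_3 - V_7)/82 = 0
  Node 4: (V_4 - V_0)/9100 + (V_4 - V_5)/6.2 + (V_4 - V_8)/390 = 0
  Node 5: (V_5 - V_1)/2 + (V_5 - V_4)/6.2 + (V_5 - V_6)/62000 + (V_5 - V_9)/2 = 0
  Node 6: (V_6 - V_2)/13000 + (V_6 - V_5)/62000 + (V_6 - V_7)/5100 + (V_6 - V_10)/1.8 = 0
  Node 7: (V_7 - V_3)/82 + (V_7 - V_6)/5100 + (V_7 - 0)/43000 = 0
  Node 8: (V_8 - V_4)/390 + (V_8 - V_9)/62 = 0
  Node 9: (V_9 - V_5)/2 + (V_9 - V_8)/62 + (V_9 - V_10)/7500 = 0
  Node 10: (V_10 - V_6)/1.8 + (V_10 - V_9)/7500 + (V_10 - 0)/36000 = 0
Collecting terms (coefficients in siemens):
  0.0001432·V_0 - 0.00003333·V_1 - 0.0001099·V_4 = 1
  0.5077·V_1 - 0.00003333·V_0 - 0.007692·V_2 - 0.5·V_5 = 0
  0.01686·V_2 - 0.007692·V_1 - 0.009091·V_3 - 0.00007692·V_6 = 0
  0.02129·V_3 - 0.009091·V_2 - 0.0122·V_7 = 0
  0.164·V_4 - 0.0001099·V_0 - 0.1613·V_5 - 0.002564·V_8 = 0
  1.161·V_5 - 0.5·V_1 - 0.1613·V_4 - 0.00001613·V_6 - 0.5·V_9 = 0
  0.5558·V_6 - 0.00007692·V_2 - 0.00001613·V_5 - 0.0001961·V_7 - 0.5556·V_10 = 0
  0.01241·V_7 - 0.0122·V_3 - 0.0001961·V_6 = 0
  0.01869·V_8 - 0.002564·V_4 - 0.01613·V_9 = 0
  0.5163·V_9 - 0.5·V_5 - 0.01613·V_8 - 0.0001333·V_10 = 0
  0.5557·V_10 - 0.5556·V_6 - 0.0001333·V_9 = 0
Solving these 11 simultaneous equations (Gaussian elimination) gives:
  V_0 = 27440 V, V_1 = 20460 V, V_2 = 20350 V, V_3 = 20280 V
  V_4 = 20460 V, V_5 = 20460 V, V_6 = 19070 V, V_7 = 20220 V
  V_8 = 20460 V, V_9 = 20460 V, V_10 = 19070 V
R_eq = V_0 / 1 A = 27440 Ω = 27.44 kΩ

Final answer: 27.44 kΩ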